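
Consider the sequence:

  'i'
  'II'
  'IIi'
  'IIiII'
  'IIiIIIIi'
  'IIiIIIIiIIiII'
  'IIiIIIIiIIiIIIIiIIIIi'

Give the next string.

IIiIIIIiIIiIIIIiIIIIiIIiIIIIiIIiII

Each term (from the third on) is the previous term followed by the one before it: term 3 = II·i = IIi.
The next term joins IIiIIIIiIIiIIIIiIIIIi and IIiIIIIiIIiII.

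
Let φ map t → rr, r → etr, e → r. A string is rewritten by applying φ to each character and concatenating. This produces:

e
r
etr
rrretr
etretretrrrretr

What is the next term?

Rewriting the 15 symbols of etretretrrrretr one by one yields r rr etr r rr etr r rr etr etr etr etr r rr etr; concatenated:

rrretrrrretrrrretretretretrrrretr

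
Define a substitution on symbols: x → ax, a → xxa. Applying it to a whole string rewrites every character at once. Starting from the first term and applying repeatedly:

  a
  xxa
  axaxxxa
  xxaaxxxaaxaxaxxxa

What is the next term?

Rewriting the 17 symbols of xxaaxxxaaxaxaxxxa one by one yields ax ax xxa xxa ax ax ax xxa xxa ax xxa ax xxa ax ax ax xxa; concatenated:

axaxxxaxxaaxaxaxxxaxxaaxxxaaxxxaaxaxaxxxa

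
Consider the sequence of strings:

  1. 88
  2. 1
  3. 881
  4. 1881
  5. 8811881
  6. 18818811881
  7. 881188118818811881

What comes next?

Each term (from the third on) is the two preceding terms concatenated in order: term 3 = 88·1 = 881.
Continuing: 18818811881 · 881188118818811881 gives term 8.

18818811881881188118818811881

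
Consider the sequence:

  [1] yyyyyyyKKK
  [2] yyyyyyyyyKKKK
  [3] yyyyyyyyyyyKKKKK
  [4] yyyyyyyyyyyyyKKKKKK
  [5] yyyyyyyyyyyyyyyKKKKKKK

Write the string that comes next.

yyyyyyyyyyyyyyyyyKKKKKKKK

Term n consists of 2n+1 y's, followed by n K's, where the shown terms are n = 3, 4, 5, 6, 7.
For the next term, n = 8, so the run lengths are 17, 8.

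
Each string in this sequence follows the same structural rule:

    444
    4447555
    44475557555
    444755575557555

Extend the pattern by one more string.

The strings grow by a fixed suffix 7555 each time.
Applying this once more to 444755575557555:

4447555755575557555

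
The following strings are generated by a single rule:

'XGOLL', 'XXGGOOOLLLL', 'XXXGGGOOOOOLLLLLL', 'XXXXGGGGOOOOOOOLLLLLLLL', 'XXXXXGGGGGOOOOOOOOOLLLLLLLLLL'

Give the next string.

XXXXXXGGGGGGOOOOOOOOOOOLLLLLLLLLLLL

Each string has the form X^{n} G^{n} O^{2n-1} L^{2n} (n = 1, 2, …).
For the next term, n = 6, so the run lengths are 6, 6, 11, 12.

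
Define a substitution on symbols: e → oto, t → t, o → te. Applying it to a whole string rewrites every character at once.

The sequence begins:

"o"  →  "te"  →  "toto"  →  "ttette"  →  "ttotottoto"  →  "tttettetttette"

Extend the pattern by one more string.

tttotottototttotottoto

Replace each of the 14 characters of tttettetttette in place — t t t oto t t oto t t t oto t t oto — and concatenate.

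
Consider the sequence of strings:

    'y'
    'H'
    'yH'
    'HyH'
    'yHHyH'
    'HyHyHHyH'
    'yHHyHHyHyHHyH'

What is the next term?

From term 3 onward, concatenate the second-to-last term with the last: y·H = yH, H·yH = HyH, …
So term 8 is HyHyHHyH·yHHyHHyHyHHyH.

HyHyHHyHyHHyHHyHyHHyH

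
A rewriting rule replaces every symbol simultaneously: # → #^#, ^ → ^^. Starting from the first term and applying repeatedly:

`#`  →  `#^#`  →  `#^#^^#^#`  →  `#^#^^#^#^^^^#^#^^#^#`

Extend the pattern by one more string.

Applying the rule to each of the 20 symbols of #^#^^#^#^^^^#^#^^#^# gives the pieces #^# ^^ #^# ^^ ^^ #^# ^^ #^# ^^ ^^ ^^ ^^ #^# ^^ #^# ^^ ^^ #^# ^^ #^#, which concatenate to the answer.

#^#^^#^#^^^^#^#^^#^#^^^^^^^^#^#^^#^#^^^^#^#^^#^#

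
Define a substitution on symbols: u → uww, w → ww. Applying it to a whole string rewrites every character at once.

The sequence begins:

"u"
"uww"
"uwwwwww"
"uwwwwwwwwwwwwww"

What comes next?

Applying the rule to each of the 15 symbols of uwwwwwwwwwwwwww gives the pieces uww ww ww ww ww ww ww ww ww ww ww ww ww ww ww, which concatenate to the answer.

uwwwwwwwwwwwwwwwwwwwwwwwwwwwwww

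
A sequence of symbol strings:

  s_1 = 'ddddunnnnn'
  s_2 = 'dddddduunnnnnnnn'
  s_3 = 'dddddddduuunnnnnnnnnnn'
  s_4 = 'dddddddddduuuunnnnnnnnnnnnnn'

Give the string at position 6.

Each string has the form d^{2n+2} u^{n} n^{3n+2} (n = 1, 2, …).
For term 6, n = 6, so the run lengths are 14, 6, 20.

dddddddddddddduuuuuunnnnnnnnnnnnnnnnnnnn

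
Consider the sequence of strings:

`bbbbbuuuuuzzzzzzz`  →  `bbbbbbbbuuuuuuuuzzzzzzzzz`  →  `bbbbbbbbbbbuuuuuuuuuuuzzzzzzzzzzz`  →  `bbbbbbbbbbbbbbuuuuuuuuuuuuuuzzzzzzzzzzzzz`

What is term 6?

Reading off run lengths: b runs 5, 8, 11, 14; u runs 5, 8, 11, 14; z runs 7, 9, 11, 13 — each is linear in n, where the shown terms are n = 2, 3, 4, 5.
Setting n = 7 gives 20, 20, 17 characters in each block.

bbbbbbbbbbbbbbbbbbbbuuuuuuuuuuuuuuuuuuuuzzzzzzzzzzzzzzzzz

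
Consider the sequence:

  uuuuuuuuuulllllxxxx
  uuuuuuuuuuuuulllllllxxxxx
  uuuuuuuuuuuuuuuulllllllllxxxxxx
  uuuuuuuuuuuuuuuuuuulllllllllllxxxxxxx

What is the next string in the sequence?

uuuuuuuuuuuuuuuuuuuuuulllllllllllllxxxxxxxx

The n-th term is 3n+1 u's then 2n-1 l's then n+1 x's, where the shown terms are n = 3, 4, 5, 6.
Setting n = 7 gives 22, 13, 8 characters in each block.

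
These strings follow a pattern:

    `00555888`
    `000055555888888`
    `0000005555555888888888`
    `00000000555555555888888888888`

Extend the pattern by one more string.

000000000055555555555888888888888888

The n-th term is 2n 0's then 2n+1 5's then 3n 8's (n = 1, 2, …).
For the next term, n = 5, so the run lengths are 10, 11, 15.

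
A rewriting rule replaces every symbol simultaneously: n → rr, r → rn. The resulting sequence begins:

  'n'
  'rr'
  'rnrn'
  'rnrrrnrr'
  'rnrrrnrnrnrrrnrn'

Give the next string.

rnrrrnrnrnrrrnrrrnrrrnrnrnrrrnrr

Replace each of the 16 characters of rnrrrnrnrnrrrnrn in place — rn rr rn rn rn rr rn rr rn rr rn rn rn rr rn rr — and concatenate.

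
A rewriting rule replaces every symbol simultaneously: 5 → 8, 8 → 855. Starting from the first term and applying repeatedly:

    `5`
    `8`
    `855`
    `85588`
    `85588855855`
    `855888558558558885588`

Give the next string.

Rewriting the 21 symbols of 855888558558558885588 one by one yields 855 8 8 855 855 855 8 8 855 8 8 855 8 8 855 855 855 8 8 855 855; concatenated:

8558885585585588855888558885585585588855855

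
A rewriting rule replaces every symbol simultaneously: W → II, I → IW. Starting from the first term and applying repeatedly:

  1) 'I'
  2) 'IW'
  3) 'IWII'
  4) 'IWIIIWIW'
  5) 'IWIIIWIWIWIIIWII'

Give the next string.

Rewriting the 16 symbols of IWIIIWIWIWIIIWII one by one yields IW II IW IW IW II IW II IW II IW IW IW II IW IW; concatenated:

IWIIIWIWIWIIIWIIIWIIIWIWIWIIIWIW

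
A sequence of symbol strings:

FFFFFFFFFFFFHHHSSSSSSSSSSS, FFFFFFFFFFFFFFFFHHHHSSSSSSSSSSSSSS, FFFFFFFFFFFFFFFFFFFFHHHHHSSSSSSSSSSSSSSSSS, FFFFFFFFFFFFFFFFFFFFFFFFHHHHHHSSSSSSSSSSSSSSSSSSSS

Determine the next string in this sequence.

Each string has the form F^{4n} H^{n} S^{3n+2}, where the shown terms are n = 3, 4, 5, 6.
At n = 7 the blocks have lengths 28, 7, 23.

FFFFFFFFFFFFFFFFFFFFFFFFFFFFHHHHHHHSSSSSSSSSSSSSSSSSSSSSSS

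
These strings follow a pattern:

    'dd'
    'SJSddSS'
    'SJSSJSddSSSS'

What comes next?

SJSSJSSJSddSSSSSS

Each term wraps the previous one in SJS on the left and SS on the right.
So the next term is SJS·SJSSJSddSSSS·SS.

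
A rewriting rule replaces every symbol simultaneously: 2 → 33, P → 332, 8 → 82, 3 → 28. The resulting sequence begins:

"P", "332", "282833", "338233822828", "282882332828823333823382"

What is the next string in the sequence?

338233828233282833823382823328282828823328288233

Replace each of the 24 characters of 282882332828823333823382 in place — 33 82 33 82 82 33 28 28 33 82 33 82 82 33 28 28 28 28 82 33 28 28 82 33 — and concatenate.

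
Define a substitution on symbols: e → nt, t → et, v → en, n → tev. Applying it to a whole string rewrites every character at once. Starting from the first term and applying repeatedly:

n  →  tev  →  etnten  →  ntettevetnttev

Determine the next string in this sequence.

Replace each of the 14 characters of ntettevetnttev in place — tev et nt et et nt en nt et tev et et nt en — and concatenate.

tevetntetetntenntettevetetnten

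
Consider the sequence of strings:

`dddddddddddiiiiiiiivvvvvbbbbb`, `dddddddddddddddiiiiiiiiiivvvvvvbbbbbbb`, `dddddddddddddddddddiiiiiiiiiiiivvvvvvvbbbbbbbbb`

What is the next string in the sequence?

The n-th term is 4n-1 d's then 2n+2 i's then n+2 v's then 2n-1 b's, where the shown terms are n = 3, 4, 5.
For the next term, n = 6, so the run lengths are 23, 14, 8, 11.

dddddddddddddddddddddddiiiiiiiiiiiiiivvvvvvvvbbbbbbbbbbb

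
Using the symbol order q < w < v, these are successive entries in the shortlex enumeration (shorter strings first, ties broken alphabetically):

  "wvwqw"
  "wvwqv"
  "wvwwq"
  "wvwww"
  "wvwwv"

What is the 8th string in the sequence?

wvwvv

Stepping forward 3 times from wvwwv: wvwwv → wvwvq → wvwvw, then the target.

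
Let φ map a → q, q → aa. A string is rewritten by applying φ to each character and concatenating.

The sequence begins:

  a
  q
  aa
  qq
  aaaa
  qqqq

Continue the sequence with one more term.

aaaaaaaa

Rewriting each symbol of qqqq: q→aa, q→aa, q→aa, q→aa, which concatenates to aa aa aa aa.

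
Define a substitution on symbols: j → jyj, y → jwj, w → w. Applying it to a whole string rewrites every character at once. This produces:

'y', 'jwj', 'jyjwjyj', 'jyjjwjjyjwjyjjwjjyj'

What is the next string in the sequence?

φ(jyjjwjjyjwjyjjwjjyj) expands symbol-by-symbol to jyj jwj jyj jyj w jyj jyj jwj jyj w jyj jwj jyj jyj w jyj jyj jwj jyj; joining the 19 pieces gives the next term.

jyjjwjjyjjyjwjyjjyjjwjjyjwjyjjwjjyjjyjwjyjjyjjwjjyj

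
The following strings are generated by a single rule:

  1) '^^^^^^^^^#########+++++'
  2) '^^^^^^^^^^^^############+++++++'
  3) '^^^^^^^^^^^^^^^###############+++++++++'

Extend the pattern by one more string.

^^^^^^^^^^^^^^^^^^##################+++++++++++

The n-th term is 3n+3 ^'s then 3n+3 #'s then 2n+1 +'s, where the shown terms are n = 2, 3, 4.
For the next term, n = 5, so the run lengths are 18, 18, 11.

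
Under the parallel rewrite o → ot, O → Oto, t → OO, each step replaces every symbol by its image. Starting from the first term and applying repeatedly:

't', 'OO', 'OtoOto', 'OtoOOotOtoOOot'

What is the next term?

Rewriting the 14 symbols of OtoOOotOtoOOot one by one yields Oto OO ot Oto Oto ot OO Oto OO ot Oto Oto ot OO; concatenated:

OtoOOotOtoOtootOOOtoOOotOtoOtootOO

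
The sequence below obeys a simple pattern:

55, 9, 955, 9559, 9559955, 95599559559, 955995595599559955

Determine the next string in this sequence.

Each term (from the third on) is the previous term followed by the one before it: term 3 = 9·55 = 955.
The next term joins 955995595599559955 and 95599559559.

95599559559955995595599559559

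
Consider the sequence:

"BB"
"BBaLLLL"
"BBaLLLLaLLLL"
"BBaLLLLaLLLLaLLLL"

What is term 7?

BBaLLLLaLLLLaLLLLaLLLLaLLLLaLLLL

The strings grow by a fixed suffix aLLLL each time.
From BBaLLLLaLLLLaLLLL, 3 further steps: BBaLLLLaLLLLaLLLL → BBaLLLLaLLLLaLLLLaLLLL → BBaLLLLaLLLLaLLLLaLLLLaLLLL → (answer).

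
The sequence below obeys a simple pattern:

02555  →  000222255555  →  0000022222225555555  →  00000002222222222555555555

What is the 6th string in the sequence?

0000000000022222222222222225555555555555

The n-th term is 2n-1 0's then 3n-2 2's then 2n+1 5's (n = 1, 2, …).
For term 6, n = 6, so the run lengths are 11, 16, 13.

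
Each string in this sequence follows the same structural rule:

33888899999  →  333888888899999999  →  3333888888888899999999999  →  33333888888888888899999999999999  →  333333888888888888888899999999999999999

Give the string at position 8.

333333333888888888888888888888888899999999999999999999999999

The n-th term is n 3's then 3n-2 8's then 3n-1 9's, where the shown terms are n = 2, 3, 4, 5, 6.
For term 8, n = 9, so the run lengths are 9, 25, 26.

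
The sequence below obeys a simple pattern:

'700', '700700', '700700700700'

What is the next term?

Every step duplicates the string.
One more doubling of 700700700700 gives the answer.

700700700700700700700700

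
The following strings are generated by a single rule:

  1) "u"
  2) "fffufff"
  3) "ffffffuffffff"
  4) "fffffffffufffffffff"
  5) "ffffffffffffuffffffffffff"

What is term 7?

s(k+1) = fff·s(k)·fff, so each term gains fff as a prefix and fff as a suffix.
From ffffffffffffuffffffffffff, 2 further steps: ffffffffffffuffffffffffff → fffffffffffffffufffffffffffffff → (answer).

ffffffffffffffffffuffffffffffffffffff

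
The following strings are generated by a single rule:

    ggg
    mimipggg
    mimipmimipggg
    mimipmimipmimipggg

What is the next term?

mimipmimipmimipmimipggg

Each term is the previous one with mimip prepended.
So the next term is mimip·mimipmimipmimipggg.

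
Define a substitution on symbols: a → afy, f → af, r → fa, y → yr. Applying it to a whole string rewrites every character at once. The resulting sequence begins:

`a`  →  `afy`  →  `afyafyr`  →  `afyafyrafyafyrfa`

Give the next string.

afyafyrafyafyrfaafyafyrafyafyrfaafafy

φ(afyafyrafyafyrfa) expands symbol-by-symbol to afy af yr afy af yr fa afy af yr afy af yr fa af afy; joining the 16 pieces gives the next term.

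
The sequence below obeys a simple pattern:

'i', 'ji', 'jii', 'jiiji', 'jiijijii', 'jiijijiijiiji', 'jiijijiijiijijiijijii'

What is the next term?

This is a Fibonacci-style word recurrence s(k) = s(k−1)·s(k−2): e.g. ji·i = jii.
So term 8 is jiijijiijiijijiijijii·jiijijiijiiji.

jiijijiijiijijiijijiijiijijiijiiji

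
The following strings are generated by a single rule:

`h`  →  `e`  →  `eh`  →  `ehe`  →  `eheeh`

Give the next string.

eheehehe

This is a Fibonacci-style word recurrence s(k) = s(k−1)·s(k−2): e.g. e·h = eh.
The next term joins eheeh and ehe.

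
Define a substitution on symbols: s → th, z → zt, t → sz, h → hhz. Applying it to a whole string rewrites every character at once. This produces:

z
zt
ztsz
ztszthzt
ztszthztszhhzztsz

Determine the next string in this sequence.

Replace each of the 17 characters of ztszthztszhhzztsz in place — zt sz th zt sz hhz zt sz th zt hhz hhz zt zt sz th zt — and concatenate.

ztszthztszhhzztszthzthhzhhzztztszthzt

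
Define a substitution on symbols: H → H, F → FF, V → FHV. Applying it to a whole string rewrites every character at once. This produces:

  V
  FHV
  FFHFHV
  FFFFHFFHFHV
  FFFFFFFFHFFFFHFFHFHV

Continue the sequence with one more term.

Rewriting the 20 symbols of FFFFFFFFHFFFFHFFHFHV one by one yields FF FF FF FF FF FF FF FF H FF FF FF FF H FF FF H FF H FHV; concatenated:

FFFFFFFFFFFFFFFFHFFFFFFFFHFFFFHFFHFHV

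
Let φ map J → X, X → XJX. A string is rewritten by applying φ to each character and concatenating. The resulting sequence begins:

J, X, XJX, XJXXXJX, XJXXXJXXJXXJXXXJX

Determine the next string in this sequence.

Applying the rule to each of the 17 symbols of XJXXXJXXJXXJXXXJX gives the pieces XJX X XJX XJX XJX X XJX XJX X XJX XJX X XJX XJX XJX X XJX, which concatenate to the answer.

XJXXXJXXJXXJXXXJXXJXXXJXXJXXXJXXJXXJXXXJX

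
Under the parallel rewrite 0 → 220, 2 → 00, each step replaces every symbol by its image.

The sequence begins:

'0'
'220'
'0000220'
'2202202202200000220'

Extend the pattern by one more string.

Replace each of the 19 characters of 2202202202200000220 in place — 00 00 220 00 00 220 00 00 220 00 00 220 220 220 220 220 00 00 220 — and concatenate.

00002200000220000022000002202202202202200000220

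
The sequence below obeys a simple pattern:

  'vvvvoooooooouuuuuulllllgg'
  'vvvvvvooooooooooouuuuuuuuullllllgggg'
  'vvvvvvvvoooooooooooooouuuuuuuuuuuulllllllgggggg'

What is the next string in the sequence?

The n-th term is 2n v's then 3n+2 o's then 3n u's then n+3 l's then 2n-2 g's, where the shown terms are n = 2, 3, 4.
At n = 5 the blocks have lengths 10, 17, 15, 8, 8.

vvvvvvvvvvooooooooooooooooouuuuuuuuuuuuuuullllllllgggggggg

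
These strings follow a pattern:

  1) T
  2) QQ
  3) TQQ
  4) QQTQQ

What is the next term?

TQQQQTQQ

This is a Fibonacci-style word recurrence s(k) = s(k−2)·s(k−1): e.g. T·QQ = TQQ.
So term 5 is TQQ·QQTQQ.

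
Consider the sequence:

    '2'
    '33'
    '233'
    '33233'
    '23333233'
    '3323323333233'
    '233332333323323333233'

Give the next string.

From term 3 onward, concatenate the second-to-last term with the last: 2·33 = 233, 33·233 = 33233, …
Continuing: 3323323333233 · 233332333323323333233 gives term 8.

3323323333233233332333323323333233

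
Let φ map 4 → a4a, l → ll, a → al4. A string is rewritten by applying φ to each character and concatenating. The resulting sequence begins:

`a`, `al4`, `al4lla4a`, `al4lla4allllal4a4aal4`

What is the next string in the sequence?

Rewriting the 21 symbols of al4lla4allllal4a4aal4 one by one yields al4 ll a4a ll ll al4 a4a al4 ll ll ll ll al4 ll a4a al4 a4a al4 al4 ll a4a; concatenated:

al4lla4allllal4a4aal4llllllllal4lla4aal4a4aal4al4lla4a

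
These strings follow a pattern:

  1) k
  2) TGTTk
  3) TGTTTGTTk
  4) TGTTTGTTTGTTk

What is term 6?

Every step adds TGTT at the front: s(k+1) = TGTT·s(k).
From TGTTTGTTTGTTk, 2 further steps: TGTTTGTTTGTTk → TGTTTGTTTGTTTGTTk → (answer).

TGTTTGTTTGTTTGTTTGTTk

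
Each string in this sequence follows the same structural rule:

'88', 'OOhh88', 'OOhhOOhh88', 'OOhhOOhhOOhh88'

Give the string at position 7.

Every step adds OOhh at the front: s(k+1) = OOhh·s(k).
From OOhhOOhhOOhh88, 3 further steps: OOhhOOhhOOhh88 → OOhhOOhhOOhhOOhh88 → OOhhOOhhOOhhOOhhOOhh88 → (answer).

OOhhOOhhOOhhOOhhOOhhOOhh88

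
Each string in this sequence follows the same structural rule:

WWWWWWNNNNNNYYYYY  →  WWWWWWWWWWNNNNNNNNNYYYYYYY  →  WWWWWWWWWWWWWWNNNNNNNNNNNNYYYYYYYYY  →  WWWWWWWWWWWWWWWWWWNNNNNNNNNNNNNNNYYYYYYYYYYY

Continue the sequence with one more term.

Reading off run lengths: W runs 6, 10, 14, 18; N runs 6, 9, 12, 15; Y runs 5, 7, 9, 11 — each is linear in n, where the shown terms are n = 2, 3, 4, 5.
Setting n = 6 gives 22, 18, 13 characters in each block.

WWWWWWWWWWWWWWWWWWWWWWNNNNNNNNNNNNNNNNNNYYYYYYYYYYYYY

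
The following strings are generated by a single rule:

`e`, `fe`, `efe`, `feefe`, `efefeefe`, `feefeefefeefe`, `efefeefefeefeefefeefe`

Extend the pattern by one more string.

Each term (from the third on) is the two preceding terms concatenated in order: term 3 = e·fe = efe.
The next term joins feefeefefeefe and efefeefefeefeefefeefe.

feefeefefeefeefefeefefeefeefefeefe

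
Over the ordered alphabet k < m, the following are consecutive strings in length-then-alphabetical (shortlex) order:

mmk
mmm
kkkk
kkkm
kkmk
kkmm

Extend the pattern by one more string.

Treat kkmm as a base-2 numeral over the given alphabet and add one, carrying through any trailing m's.

kmkk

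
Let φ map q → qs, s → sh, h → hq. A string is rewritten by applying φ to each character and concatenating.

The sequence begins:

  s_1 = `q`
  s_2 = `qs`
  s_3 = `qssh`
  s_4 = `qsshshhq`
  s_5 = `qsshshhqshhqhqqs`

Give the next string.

Rewriting the 16 symbols of qsshshhqshhqhqqs one by one yields qs sh sh hq sh hq hq qs sh hq hq qs hq qs qs sh; concatenated:

qsshshhqshhqhqqsshhqhqqshqqsqssh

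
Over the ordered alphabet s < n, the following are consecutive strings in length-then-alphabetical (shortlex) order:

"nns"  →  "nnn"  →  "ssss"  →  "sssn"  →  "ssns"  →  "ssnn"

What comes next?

Treat ssnn as a base-2 numeral over the given alphabet and add one, carrying through any trailing n's.

snss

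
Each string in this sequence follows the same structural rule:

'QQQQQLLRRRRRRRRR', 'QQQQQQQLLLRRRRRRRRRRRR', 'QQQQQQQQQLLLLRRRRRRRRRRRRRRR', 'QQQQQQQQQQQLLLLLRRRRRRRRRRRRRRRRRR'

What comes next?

QQQQQQQQQQQQQLLLLLLRRRRRRRRRRRRRRRRRRRRR

Term n consists of 2n+1 Q's, followed by n L's, followed by 3n+3 R's, where the shown terms are n = 2, 3, 4, 5.
For the next term, n = 6, so the run lengths are 13, 6, 21.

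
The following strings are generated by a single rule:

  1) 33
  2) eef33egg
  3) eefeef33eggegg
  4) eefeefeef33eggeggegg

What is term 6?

Each term wraps the previous one in eef on the left and egg on the right.
From eefeefeef33eggeggegg, 2 further steps: eefeefeef33eggeggegg → eefeefeefeef33eggeggeggegg → (answer).

eefeefeefeefeef33eggeggeggeggegg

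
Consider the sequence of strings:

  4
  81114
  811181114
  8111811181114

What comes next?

The strings grow by a fixed prefix 8111 each time.
Applying this once more to 8111811181114:

81118111811181114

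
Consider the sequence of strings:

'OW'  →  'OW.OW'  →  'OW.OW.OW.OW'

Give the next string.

Every step duplicates the string with '.' between the halves.
So the next term is two copies of OW.OW.OW.OW with '.' between the halves.

OW.OW.OW.OW.OW.OW.OW.OW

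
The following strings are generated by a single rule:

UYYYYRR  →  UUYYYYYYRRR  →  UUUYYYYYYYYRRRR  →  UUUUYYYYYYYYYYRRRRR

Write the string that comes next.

Term n consists of n-1 U's, followed by 2n Y's, followed by n R's, where the shown terms are n = 2, 3, 4, 5.
Setting n = 6 gives 5, 12, 6 characters in each block.

UUUUUYYYYYYYYYYYYRRRRRR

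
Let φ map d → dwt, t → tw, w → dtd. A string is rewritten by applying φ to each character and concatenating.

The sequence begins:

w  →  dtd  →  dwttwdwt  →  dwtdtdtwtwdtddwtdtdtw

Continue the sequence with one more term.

φ(dwtdtdtwtwdtddwtdtdtw) expands symbol-by-symbol to dwt dtd tw dwt tw dwt tw dtd tw dtd dwt tw dwt dwt dtd tw dwt tw dwt tw dtd; joining the 21 pieces gives the next term.

dwtdtdtwdwttwdwttwdtdtwdtddwttwdwtdwtdtdtwdwttwdwttwdtd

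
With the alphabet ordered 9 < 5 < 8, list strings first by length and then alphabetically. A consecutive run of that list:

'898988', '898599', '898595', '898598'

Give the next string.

898559

Treat 898598 as a base-3 numeral over the given alphabet and add one, carrying through any trailing 8's.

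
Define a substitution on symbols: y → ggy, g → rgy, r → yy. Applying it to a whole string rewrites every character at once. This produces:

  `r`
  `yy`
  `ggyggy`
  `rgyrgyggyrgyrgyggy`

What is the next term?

Replace each of the 18 characters of rgyrgyggyrgyrgyggy in place — yy rgy ggy yy rgy ggy rgy rgy ggy yy rgy ggy yy rgy ggy rgy rgy ggy — and concatenate.

yyrgyggyyyrgyggyrgyrgyggyyyrgyggyyyrgyggyrgyrgyggy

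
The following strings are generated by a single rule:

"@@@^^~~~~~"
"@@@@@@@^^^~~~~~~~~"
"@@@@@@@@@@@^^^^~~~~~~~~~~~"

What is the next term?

@@@@@@@@@@@@@@@^^^^^~~~~~~~~~~~~~~

The n-th term is 4n-1 @'s then n+1 ^'s then 3n+2 ~'s (n = 1, 2, …).
For the next term, n = 4, so the run lengths are 15, 5, 14.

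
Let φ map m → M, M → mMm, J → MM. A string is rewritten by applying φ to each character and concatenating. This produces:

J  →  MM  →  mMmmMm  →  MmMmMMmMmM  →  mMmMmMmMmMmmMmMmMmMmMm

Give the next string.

MmMmMmMmMmMmMmMmMmMmMMmMmMmMmMmMmMmMmMmMmM

φ(mMmMmMmMmMmmMmMmMmMmMm) expands symbol-by-symbol to M mMm M mMm M mMm M mMm M mMm M M mMm M mMm M mMm M mMm M mMm M; joining the 22 pieces gives the next term.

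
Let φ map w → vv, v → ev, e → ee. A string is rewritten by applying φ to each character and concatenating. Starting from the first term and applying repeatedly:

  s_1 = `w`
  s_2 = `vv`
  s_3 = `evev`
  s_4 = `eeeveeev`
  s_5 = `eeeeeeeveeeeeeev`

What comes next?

Rewriting the 16 symbols of eeeeeeeveeeeeeev one by one yields ee ee ee ee ee ee ee ev ee ee ee ee ee ee ee ev; concatenated:

eeeeeeeeeeeeeeeveeeeeeeeeeeeeeev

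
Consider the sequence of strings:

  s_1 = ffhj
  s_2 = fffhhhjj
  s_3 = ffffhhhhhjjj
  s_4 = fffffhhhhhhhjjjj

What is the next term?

Reading off run lengths: f runs 2, 3, 4, 5; h runs 1, 3, 5, 7; j runs 1, 2, 3, 4 — each is linear in n (n = 1, 2, …).
For the next term, n = 5, so the run lengths are 6, 9, 5.

ffffffhhhhhhhhhjjjjj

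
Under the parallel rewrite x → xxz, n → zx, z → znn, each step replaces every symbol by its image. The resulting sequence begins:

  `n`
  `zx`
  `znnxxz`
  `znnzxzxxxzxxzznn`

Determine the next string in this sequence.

znnzxzxznnxxzznnxxzxxzxxzznnxxzxxzznnznnzxzx

Applying the rule to each of the 16 symbols of znnzxzxxxzxxzznn gives the pieces znn zx zx znn xxz znn xxz xxz xxz znn xxz xxz znn znn zx zx, which concatenate to the answer.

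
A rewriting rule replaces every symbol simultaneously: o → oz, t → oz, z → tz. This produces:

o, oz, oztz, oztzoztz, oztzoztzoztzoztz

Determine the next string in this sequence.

φ(oztzoztzoztzoztz) expands symbol-by-symbol to oz tz oz tz oz tz oz tz oz tz oz tz oz tz oz tz; joining the 16 pieces gives the next term.

oztzoztzoztzoztzoztzoztzoztzoztz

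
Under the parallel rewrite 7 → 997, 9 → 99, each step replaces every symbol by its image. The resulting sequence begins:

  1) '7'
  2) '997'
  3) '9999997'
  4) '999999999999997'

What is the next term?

Replace each of the 15 characters of 999999999999997 in place — 99 99 99 99 99 99 99 99 99 99 99 99 99 99 997 — and concatenate.

9999999999999999999999999999997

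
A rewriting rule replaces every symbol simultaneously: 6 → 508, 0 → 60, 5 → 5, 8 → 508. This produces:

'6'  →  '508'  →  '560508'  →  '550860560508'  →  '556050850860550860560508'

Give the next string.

555086056050856050850860556050850860550860560508

φ(556050850860550860560508) expands symbol-by-symbol to 5 5 508 60 5 60 508 5 60 508 508 60 5 5 60 508 508 60 5 508 60 5 60 508; joining the 24 pieces gives the next term.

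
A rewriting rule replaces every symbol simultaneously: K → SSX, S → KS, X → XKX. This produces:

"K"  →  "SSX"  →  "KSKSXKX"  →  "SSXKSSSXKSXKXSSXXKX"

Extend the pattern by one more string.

KSKSXKXSSXKSKSKSXKXSSXKSXKXSSXXKXKSKSXKXXKXSSXXKX

φ(SSXKSSSXKSXKXSSXXKX) expands symbol-by-symbol to KS KS XKX SSX KS KS KS XKX SSX KS XKX SSX XKX KS KS XKX XKX SSX XKX; joining the 19 pieces gives the next term.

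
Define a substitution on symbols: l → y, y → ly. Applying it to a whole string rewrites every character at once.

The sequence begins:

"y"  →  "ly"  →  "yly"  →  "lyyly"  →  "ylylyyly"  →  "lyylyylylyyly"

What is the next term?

φ(lyylyylylyyly) expands symbol-by-symbol to y ly ly y ly ly y ly y ly ly y ly; joining the 13 pieces gives the next term.

ylylyylylyylyylylyyly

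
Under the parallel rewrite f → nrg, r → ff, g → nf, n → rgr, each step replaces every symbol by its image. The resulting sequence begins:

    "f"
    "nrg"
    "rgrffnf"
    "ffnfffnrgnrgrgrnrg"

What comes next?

nrgnrgrgrnrgnrgnrgrgrffnfrgrffnfffnfffrgrffnf

Applying the rule to each of the 18 symbols of ffnfffnrgnrgrgrnrg gives the pieces nrg nrg rgr nrg nrg nrg rgr ff nf rgr ff nf ff nf ff rgr ff nf, which concatenate to the answer.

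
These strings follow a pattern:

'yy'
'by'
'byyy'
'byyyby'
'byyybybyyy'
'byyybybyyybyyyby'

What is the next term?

Each term (from the third on) is the previous term followed by the one before it: term 3 = by·yy = byyy.
The next term joins byyybybyyybyyyby and byyybybyyy.

byyybybyyybyyybybyyybybyyy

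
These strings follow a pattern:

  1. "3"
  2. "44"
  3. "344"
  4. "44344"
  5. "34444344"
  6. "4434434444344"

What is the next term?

344443444434434444344

Each term (from the third on) is the two preceding terms concatenated in order: term 3 = 3·44 = 344.
The next term joins 34444344 and 4434434444344.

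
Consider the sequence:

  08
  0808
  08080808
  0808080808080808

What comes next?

Each string is two copies of the previous one concatenated.
Doubling 0808080808080808:

08080808080808080808080808080808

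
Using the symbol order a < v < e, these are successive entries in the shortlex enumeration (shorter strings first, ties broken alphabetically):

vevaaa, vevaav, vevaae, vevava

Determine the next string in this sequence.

vevavv

Treat vevava as a base-3 numeral over the given alphabet and add one, carrying through any trailing e's.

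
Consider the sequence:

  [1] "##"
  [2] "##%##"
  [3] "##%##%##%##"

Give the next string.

Every step duplicates the string with '%' between the halves.
One more doubling of ##%##%##%## gives the answer.

##%##%##%##%##%##%##%##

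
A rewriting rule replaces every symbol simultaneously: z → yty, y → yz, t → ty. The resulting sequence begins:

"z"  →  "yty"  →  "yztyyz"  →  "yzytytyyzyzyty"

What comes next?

yzytyyztyyztyyzyzytyyzytyyztyyz

φ(yzytytyyzyzyty) expands symbol-by-symbol to yz yty yz ty yz ty yz yz yty yz yty yz ty yz; joining the 14 pieces gives the next term.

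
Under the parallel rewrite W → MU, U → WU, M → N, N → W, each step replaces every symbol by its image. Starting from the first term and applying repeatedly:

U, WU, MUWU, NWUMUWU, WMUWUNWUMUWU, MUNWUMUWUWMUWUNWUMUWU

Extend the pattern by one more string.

NWUWMUWUNWUMUWUMUNWUMUWUWMUWUNWUMUWU

Replace each of the 21 characters of MUNWUMUWUWMUWUNWUMUWU in place — N WU W MU WU N WU MU WU MU N WU MU WU W MU WU N WU MU WU — and concatenate.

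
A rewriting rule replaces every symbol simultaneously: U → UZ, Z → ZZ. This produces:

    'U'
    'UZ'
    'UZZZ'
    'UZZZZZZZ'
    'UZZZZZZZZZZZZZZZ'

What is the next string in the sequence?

Applying the rule to each of the 16 symbols of UZZZZZZZZZZZZZZZ gives the pieces UZ ZZ ZZ ZZ ZZ ZZ ZZ ZZ ZZ ZZ ZZ ZZ ZZ ZZ ZZ ZZ, which concatenate to the answer.

UZZZZZZZZZZZZZZZZZZZZZZZZZZZZZZZ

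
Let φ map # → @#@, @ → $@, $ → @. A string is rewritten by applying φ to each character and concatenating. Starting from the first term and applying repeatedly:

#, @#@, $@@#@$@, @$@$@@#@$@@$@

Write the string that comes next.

φ(@$@$@@#@$@@$@) expands symbol-by-symbol to $@ @ $@ @ $@ $@ @#@ $@ @ $@ $@ @ $@; joining the 13 pieces gives the next term.

$@@$@@$@$@@#@$@@$@$@@$@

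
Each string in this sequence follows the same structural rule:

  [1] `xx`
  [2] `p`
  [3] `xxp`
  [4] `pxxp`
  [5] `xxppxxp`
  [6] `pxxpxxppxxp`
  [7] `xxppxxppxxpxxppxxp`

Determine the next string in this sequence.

Each term (from the third on) is the two preceding terms concatenated in order: term 3 = xx·p = xxp.
Continuing: pxxpxxppxxp · xxppxxppxxpxxppxxp gives term 8.

pxxpxxppxxpxxppxxppxxpxxppxxp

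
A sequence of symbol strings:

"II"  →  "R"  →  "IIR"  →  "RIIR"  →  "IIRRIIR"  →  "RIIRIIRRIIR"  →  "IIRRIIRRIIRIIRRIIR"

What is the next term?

RIIRIIRRIIRIIRRIIRRIIRIIRRIIR

This is a Fibonacci-style word recurrence s(k) = s(k−2)·s(k−1): e.g. II·R = IIR.
Continuing: RIIRIIRRIIR · IIRRIIRRIIRIIRRIIR gives term 8.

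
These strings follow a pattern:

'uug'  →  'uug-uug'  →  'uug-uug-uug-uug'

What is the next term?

Each string is two copies of the previous one joined by '-'.
Doubling uug-uug-uug-uug with '-' between the halves:

uug-uug-uug-uug-uug-uug-uug-uug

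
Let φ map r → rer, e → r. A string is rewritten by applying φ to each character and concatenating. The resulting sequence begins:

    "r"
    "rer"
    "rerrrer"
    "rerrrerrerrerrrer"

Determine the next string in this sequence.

Applying the rule to each of the 17 symbols of rerrrerrerrerrrer gives the pieces rer r rer rer rer r rer rer r rer rer r rer rer rer r rer, which concatenate to the answer.

rerrrerrerrerrrerrerrrerrerrrerrerrerrrer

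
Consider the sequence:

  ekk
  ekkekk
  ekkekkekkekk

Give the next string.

s(k+1) = s(k)·s(k) — each term doubles the last.
Doubling ekkekkekkekk:

ekkekkekkekkekkekkekkekk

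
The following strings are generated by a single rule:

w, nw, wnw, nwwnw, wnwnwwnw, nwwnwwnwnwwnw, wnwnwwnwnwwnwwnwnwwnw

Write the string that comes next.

nwwnwwnwnwwnwwnwnwwnwnwwnwwnwnwwnw

This is a Fibonacci-style word recurrence s(k) = s(k−2)·s(k−1): e.g. w·nw = wnw.
The next term joins nwwnwwnwnwwnw and wnwnwwnwnwwnwwnwnwwnw.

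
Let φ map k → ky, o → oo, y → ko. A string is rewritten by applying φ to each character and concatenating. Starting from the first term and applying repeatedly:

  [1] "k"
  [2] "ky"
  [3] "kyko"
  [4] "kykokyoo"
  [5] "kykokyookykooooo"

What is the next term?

Applying the rule to each of the 16 symbols of kykokyookykooooo gives the pieces ky ko ky oo ky ko oo oo ky ko ky oo oo oo oo oo, which concatenate to the answer.

kykokyookykoooookykokyoooooooooo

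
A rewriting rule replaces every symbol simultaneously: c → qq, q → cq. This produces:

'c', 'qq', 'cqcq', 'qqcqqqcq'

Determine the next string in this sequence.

Expanding qqcqqqcq: q→cq, q→cq, c→qq, q→cq, q→cq, q→cq, c→qq, q→cq. Concatenated: cq cq qq cq cq cq qq cq.

cqcqqqcqcqcqqqcq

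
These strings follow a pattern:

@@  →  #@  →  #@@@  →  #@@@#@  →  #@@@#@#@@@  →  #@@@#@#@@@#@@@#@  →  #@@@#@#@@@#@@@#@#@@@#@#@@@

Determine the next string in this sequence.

Each term (from the third on) is the previous term followed by the one before it: term 3 = #@·@@ = #@@@.
Continuing: #@@@#@#@@@#@@@#@#@@@#@#@@@ · #@@@#@#@@@#@@@#@ gives term 8.

#@@@#@#@@@#@@@#@#@@@#@#@@@#@@@#@#@@@#@@@#@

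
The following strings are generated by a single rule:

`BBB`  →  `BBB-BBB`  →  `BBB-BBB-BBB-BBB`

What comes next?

BBB-BBB-BBB-BBB-BBB-BBB-BBB-BBB

Each string is two copies of the previous one joined by '-'.
So the next term is two copies of BBB-BBB-BBB-BBB with '-' between the halves.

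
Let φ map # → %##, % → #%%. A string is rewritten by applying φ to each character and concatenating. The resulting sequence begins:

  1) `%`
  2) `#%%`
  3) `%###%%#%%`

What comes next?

Expanding %###%%#%%: %→#%%, #→%##, #→%##, #→%##, %→#%%, %→#%%, #→%##, %→#%%, %→#%%. Concatenated: #%% %## %## %## #%% #%% %## #%% #%%.

#%%%##%##%###%%#%%%###%%#%%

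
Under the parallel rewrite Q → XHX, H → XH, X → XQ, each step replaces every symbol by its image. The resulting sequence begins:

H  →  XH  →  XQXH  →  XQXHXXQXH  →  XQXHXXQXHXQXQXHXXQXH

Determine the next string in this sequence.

XQXHXXQXHXQXQXHXXQXHXQXHXXQXHXXQXHXQXQXHXXQXH

Applying the rule to each of the 20 symbols of XQXHXXQXHXQXQXHXXQXH gives the pieces XQ XHX XQ XH XQ XQ XHX XQ XH XQ XHX XQ XHX XQ XH XQ XQ XHX XQ XH, which concatenate to the answer.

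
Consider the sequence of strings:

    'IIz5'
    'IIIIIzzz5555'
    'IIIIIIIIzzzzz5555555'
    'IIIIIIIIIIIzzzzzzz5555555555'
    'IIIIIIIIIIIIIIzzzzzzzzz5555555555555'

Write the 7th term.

The n-th term is 3n-1 I's then 2n-1 z's then 3n-2 5's (n = 1, 2, …).
Setting n = 7 gives 20, 13, 19 characters in each block.

IIIIIIIIIIIIIIIIIIIIzzzzzzzzzzzzz5555555555555555555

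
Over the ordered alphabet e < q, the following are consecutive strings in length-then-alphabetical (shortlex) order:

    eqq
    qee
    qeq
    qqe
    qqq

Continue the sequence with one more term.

eeee

qqq is the last string of length 3, so the next is the first of length 4: e repeated 4 times.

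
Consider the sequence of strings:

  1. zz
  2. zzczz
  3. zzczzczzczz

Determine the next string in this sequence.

zzczzczzczzczzczzczzczz

Each string is two copies of the previous one joined by 'c'.
So the next term is two copies of zzczzczzczz with 'c' between the halves.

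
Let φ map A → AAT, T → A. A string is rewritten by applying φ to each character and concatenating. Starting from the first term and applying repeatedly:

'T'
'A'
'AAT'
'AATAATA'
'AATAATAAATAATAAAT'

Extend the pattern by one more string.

Rewriting the 17 symbols of AATAATAAATAATAAAT one by one yields AAT AAT A AAT AAT A AAT AAT AAT A AAT AAT A AAT AAT AAT A; concatenated:

AATAATAAATAATAAATAATAATAAATAATAAATAATAATA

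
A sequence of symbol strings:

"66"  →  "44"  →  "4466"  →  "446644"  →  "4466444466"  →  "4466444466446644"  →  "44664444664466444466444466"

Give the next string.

446644446644664444664444664466444466446644

Each term (from the third on) is the previous term followed by the one before it: term 3 = 44·66 = 4466.
So term 8 is 44664444664466444466444466·4466444466446644.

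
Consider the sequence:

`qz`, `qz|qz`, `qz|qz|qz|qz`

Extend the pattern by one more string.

s(k+1) = s(k)·|·s(k) — each term doubles the last with '|' between the halves.
Doubling qz|qz|qz|qz with '|' between the halves:

qz|qz|qz|qz|qz|qz|qz|qz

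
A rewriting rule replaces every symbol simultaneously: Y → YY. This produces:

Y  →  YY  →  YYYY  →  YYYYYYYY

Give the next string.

YYYYYYYYYYYYYYYY

Rewriting each symbol of YYYYYYYY: Y→YY, Y→YY, Y→YY, Y→YY, Y→YY, Y→YY, Y→YY, Y→YY, which concatenates to YY YY YY YY YY YY YY YY.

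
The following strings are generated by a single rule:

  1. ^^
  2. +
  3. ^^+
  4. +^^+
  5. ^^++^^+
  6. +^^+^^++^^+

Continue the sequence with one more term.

^^++^^++^^+^^++^^+

This is a Fibonacci-style word recurrence s(k) = s(k−2)·s(k−1): e.g. ^^·+ = ^^+.
Continuing: ^^++^^+ · +^^+^^++^^+ gives term 7.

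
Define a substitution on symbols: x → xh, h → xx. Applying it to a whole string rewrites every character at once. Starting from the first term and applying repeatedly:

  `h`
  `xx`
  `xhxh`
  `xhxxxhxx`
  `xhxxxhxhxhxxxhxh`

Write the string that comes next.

Rewriting the 16 symbols of xhxxxhxhxhxxxhxh one by one yields xh xx xh xh xh xx xh xx xh xx xh xh xh xx xh xx; concatenated:

xhxxxhxhxhxxxhxxxhxxxhxhxhxxxhxx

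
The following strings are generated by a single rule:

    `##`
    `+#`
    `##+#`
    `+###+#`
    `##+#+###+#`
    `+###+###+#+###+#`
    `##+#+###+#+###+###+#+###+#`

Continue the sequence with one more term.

Each term (from the third on) is the two preceding terms concatenated in order: term 3 = ##·+# = ##+#.
So term 8 is +###+###+#+###+#·##+#+###+#+###+###+#+###+#.

+###+###+#+###+###+#+###+#+###+###+#+###+#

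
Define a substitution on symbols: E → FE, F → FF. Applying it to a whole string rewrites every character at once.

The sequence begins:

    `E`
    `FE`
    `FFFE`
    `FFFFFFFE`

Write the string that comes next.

Rewriting each symbol of FFFFFFFE: F→FF, F→FF, F→FF, F→FF, F→FF, F→FF, F→FF, E→FE, which concatenates to FF FF FF FF FF FF FF FE.

FFFFFFFFFFFFFFFE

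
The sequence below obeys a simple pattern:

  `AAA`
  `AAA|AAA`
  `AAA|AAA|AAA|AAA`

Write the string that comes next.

Each string is two copies of the previous one joined by '|'.
So the next term is two copies of AAA|AAA|AAA|AAA with '|' between the halves.

AAA|AAA|AAA|AAA|AAA|AAA|AAA|AAA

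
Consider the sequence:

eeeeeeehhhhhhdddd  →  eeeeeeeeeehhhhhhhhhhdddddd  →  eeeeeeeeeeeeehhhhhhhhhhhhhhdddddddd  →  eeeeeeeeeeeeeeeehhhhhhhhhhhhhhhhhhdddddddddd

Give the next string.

eeeeeeeeeeeeeeeeeeehhhhhhhhhhhhhhhhhhhhhhdddddddddddd

The n-th term is 3n+1 e's then 4n-2 h's then 2n d's, where the shown terms are n = 2, 3, 4, 5.
For the next term, n = 6, so the run lengths are 19, 22, 12.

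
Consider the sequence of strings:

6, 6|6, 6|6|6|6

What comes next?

Each string is two copies of the previous one joined by '|'.
Doubling 6|6|6|6 with '|' between the halves:

6|6|6|6|6|6|6|6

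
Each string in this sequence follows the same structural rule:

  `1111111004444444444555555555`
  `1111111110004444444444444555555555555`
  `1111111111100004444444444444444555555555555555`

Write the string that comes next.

1111111111111000004444444444444444444555555555555555555

Reading off run lengths: 1 runs 7, 9, 11; 0 runs 2, 3, 4; 4 runs 10, 13, 16; 5 runs 9, 12, 15 — each is linear in n, where the shown terms are n = 3, 4, 5.
Setting n = 6 gives 13, 5, 19, 18 characters in each block.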